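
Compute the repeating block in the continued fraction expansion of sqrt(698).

Write x_i = (sqrt(698) + m_i)/d_i with (m_0, d_0) = (0, 1). a_0 = floor(sqrt(698)) = 26, since 26^2 = 676 <= 698 < 729 = 27^2.
Iterate m_{i+1} = d_i*a_i - m_i, d_{i+1} = (698 - m_{i+1}^2)/d_i, a_{i+1} = floor((a_0 + m_{i+1})/d_{i+1}):
  m_1 = 1*26 - 0 = 26, d_1 = (698 - 26^2)/1 = 22/1 = 22, a_1 = floor((26 + 26)/22) = 2.
  m_2 = 22*2 - 26 = 18, d_2 = (698 - 18^2)/22 = 374/22 = 17, a_2 = floor((26 + 18)/17) = 2.
  m_3 = 17*2 - 18 = 16, d_3 = (698 - 16^2)/17 = 442/17 = 26, a_3 = floor((26 + 16)/26) = 1.
  m_4 = 26*1 - 16 = 10, d_4 = (698 - 10^2)/26 = 598/26 = 23, a_4 = floor((26 + 10)/23) = 1.
  m_5 = 23*1 - 10 = 13, d_5 = (698 - 13^2)/23 = 529/23 = 23, a_5 = floor((26 + 13)/23) = 1.
  m_6 = 23*1 - 13 = 10, d_6 = (698 - 10^2)/23 = 598/23 = 26, a_6 = floor((26 + 10)/26) = 1.
  m_7 = 26*1 - 10 = 16, d_7 = (698 - 16^2)/26 = 442/26 = 17, a_7 = floor((26 + 16)/17) = 2.
  m_8 = 17*2 - 16 = 18, d_8 = (698 - 18^2)/17 = 374/17 = 22, a_8 = floor((26 + 18)/22) = 2.
  m_9 = 22*2 - 18 = 26, d_9 = (698 - 26^2)/22 = 22/22 = 1, a_9 = floor((26 + 26)/1) = 52.
  m_10 = 1*52 - 26 = 26, d_10 = (698 - 26^2)/1 = 22/1 = 22: (m_10, d_10) = (m_1, d_1) = (26, 22), so from here the quotients repeat a_1, ..., a_9; the period length is 9.
Hence the expansion of sqrt(698) is a_0 = 26 followed by the repeating block 2, 2, 1, 1, 1, 1, 2, 2, 52 (period 9).

[26; (2, 2, 1, 1, 1, 1, 2, 2, 52)]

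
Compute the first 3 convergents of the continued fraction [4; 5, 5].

Using the convergent recurrence p_i = a_i*p_{i-1} + p_{i-2}, q_i = a_i*q_{i-1} + q_{i-2} with p_{-2}=0, p_{-1}=1, q_{-2}=1, q_{-1}=0:
  i=0: a_0=4, p_0 = 4*1 + 0 = 4, q_0 = 4*0 + 1 = 1.
  i=1: a_1=5, p_1 = 5*4 + 1 = 21, q_1 = 5*1 + 0 = 5.
  i=2: a_2=5, p_2 = 5*21 + 4 = 109, q_2 = 5*5 + 1 = 26.

4/1, 21/5, 109/26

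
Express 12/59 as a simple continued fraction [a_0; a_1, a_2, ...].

Run the Euclidean algorithm on 12 and 59; the successive quotients are the partial quotients a_0, a_1, ... (each step inverts the fractional part left over by the previous one):
  12 = 0*59 + 12, so a_0 = 0.
  59 = 4*12 + 11, so a_1 = 4.
  12 = 1*11 + 1, so a_2 = 1.
  11 = 11*1 + 0, so a_3 = 11.
The remainder reaches 0 after 4 divisions, so the expansion has 4 partial quotients, read off in order.

[0; 4, 1, 11]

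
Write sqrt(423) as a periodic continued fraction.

Write x_i = (sqrt(423) + m_i)/d_i with (m_0, d_0) = (0, 1). a_0 = floor(sqrt(423)) = 20, since 20^2 = 400 <= 423 < 441 = 21^2.
Iterate m_{i+1} = d_i*a_i - m_i, d_{i+1} = (423 - m_{i+1}^2)/d_i, a_{i+1} = floor((a_0 + m_{i+1})/d_{i+1}):
  m_1 = 1*20 - 0 = 20, d_1 = (423 - 20^2)/1 = 23/1 = 23, a_1 = floor((20 + 20)/23) = 1.
  m_2 = 23*1 - 20 = 3, d_2 = (423 - 3^2)/23 = 414/23 = 18, a_2 = floor((20 + 3)/18) = 1.
  m_3 = 18*1 - 3 = 15, d_3 = (423 - 15^2)/18 = 198/18 = 11, a_3 = floor((20 + 15)/11) = 3.
  m_4 = 11*3 - 15 = 18, d_4 = (423 - 18^2)/11 = 99/11 = 9, a_4 = floor((20 + 18)/9) = 4.
  m_5 = 9*4 - 18 = 18, d_5 = (423 - 18^2)/9 = 99/9 = 11, a_5 = floor((20 + 18)/11) = 3.
  m_6 = 11*3 - 18 = 15, d_6 = (423 - 15^2)/11 = 198/11 = 18, a_6 = floor((20 + 15)/18) = 1.
  m_7 = 18*1 - 15 = 3, d_7 = (423 - 3^2)/18 = 414/18 = 23, a_7 = floor((20 + 3)/23) = 1.
  m_8 = 23*1 - 3 = 20, d_8 = (423 - 20^2)/23 = 23/23 = 1, a_8 = floor((20 + 20)/1) = 40.
  m_9 = 1*40 - 20 = 20, d_9 = (423 - 20^2)/1 = 23/1 = 23: (m_9, d_9) = (m_1, d_1) = (20, 23), so from here the quotients repeat a_1, ..., a_8; the period length is 8.
Hence the expansion of sqrt(423) is a_0 = 20 followed by the repeating block 1, 1, 3, 4, 3, 1, 1, 40 (period 8).

[20; (1, 1, 3, 4, 3, 1, 1, 40)]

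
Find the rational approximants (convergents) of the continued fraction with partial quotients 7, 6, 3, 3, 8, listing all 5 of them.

7/1, 43/6, 136/19, 451/63, 3744/523

Using the convergent recurrence p_i = a_i*p_{i-1} + p_{i-2}, q_i = a_i*q_{i-1} + q_{i-2} with p_{-2}=0, p_{-1}=1, q_{-2}=1, q_{-1}=0:
  i=0: a_0=7, p_0 = 7*1 + 0 = 7, q_0 = 7*0 + 1 = 1.
  i=1: a_1=6, p_1 = 6*7 + 1 = 43, q_1 = 6*1 + 0 = 6.
  i=2: a_2=3, p_2 = 3*43 + 7 = 136, q_2 = 3*6 + 1 = 19.
  i=3: a_3=3, p_3 = 3*136 + 43 = 451, q_3 = 3*19 + 6 = 63.
  i=4: a_4=8, p_4 = 8*451 + 136 = 3744, q_4 = 8*63 + 19 = 523.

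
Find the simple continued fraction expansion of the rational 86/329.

Run the Euclidean algorithm on 86 and 329; the successive quotients are the partial quotients a_0, a_1, ... (each step inverts the fractional part left over by the previous one):
  86 = 0*329 + 86, so a_0 = 0.
  329 = 3*86 + 71, so a_1 = 3.
  86 = 1*71 + 15, so a_2 = 1.
  71 = 4*15 + 11, so a_3 = 4.
  15 = 1*11 + 4, so a_4 = 1.
  11 = 2*4 + 3, so a_5 = 2.
  4 = 1*3 + 1, so a_6 = 1.
  3 = 3*1 + 0, so a_7 = 3.
The remainder reaches 0 after 8 divisions, so the expansion has 8 partial quotients, read off in order.

[0; 3, 1, 4, 1, 2, 1, 3]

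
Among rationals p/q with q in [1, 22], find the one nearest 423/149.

Expand x = 423/149 as a continued fraction with the Euclidean algorithm:
  423 = 2*149 + 125, so a_0 = 2.
  149 = 1*125 + 24, so a_1 = 1.
  125 = 5*24 + 5, so a_2 = 5.
  24 = 4*5 + 4, so a_3 = 4.
  5 = 1*4 + 1, so a_4 = 1.
  4 = 4*1 + 0, so a_5 = 4.
so x = [2; 1, 5, 4, 1, 4].
Convergents (p_i = a_i*p_{i-1} + p_{i-2}, q_i = a_i*q_{i-1} + q_{i-2} with p_{-2}=0, p_{-1}=1, q_{-2}=1, q_{-1}=0), until the denominator exceeds 22:
  i=0: a_0=2, p_0 = 2*1 + 0 = 2, q_0 = 2*0 + 1 = 1.
  i=1: a_1=1, p_1 = 1*2 + 1 = 3, q_1 = 1*1 + 0 = 1.
  i=2: a_2=5, p_2 = 5*3 + 2 = 17, q_2 = 5*1 + 1 = 6.
  i=3: a_3=4, p_3 = 4*17 + 3 = 71, q_3 = 4*6 + 1 = 25.
q_3 = 25 > 22, so the last convergent with denominator <= 22 is p_2/q_2 = 17/6.
The closest fraction with denominator <= 22 is either p_2/q_2 or the intermediate fraction (k*p_2 + p_1)/(k*q_2 + q_1) with the largest k >= 1 whose denominator stays <= 22; these approach x as k grows, and every other convergent or intermediate fraction in range is farther away.
Largest k: floor((22 - q_1)/q_2) = floor((22 - 1)/6) = 3.
That gives (3*17 + 3)/(3*6 + 1) = 54/19.
Compare the errors: |x - 17/6| = |423*6 - 17*149|/(149*6) = 5/894, and |x - 54/19| = |423*19 - 54*149|/(149*19) = 9/2831.
Cross-multiplying, 9*894 = 8046 < 14155 = 5*2831, so 9/2831 is smaller: the intermediate fraction 54/19 is closer to x than 17/6.

54/19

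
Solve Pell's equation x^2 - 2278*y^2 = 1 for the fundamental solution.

First expand sqrt(2278) as a continued fraction. With x_i = (sqrt(2278) + m_i)/d_i and (m_0, d_0) = (0, 1): a_0 = floor(sqrt(2278)) = 47, since 47^2 = 2209 <= 2278 < 2304 = 48^2.
Iterate m_{i+1} = d_i*a_i - m_i, d_{i+1} = (2278 - m_{i+1}^2)/d_i, a_{i+1} = floor((a_0 + m_{i+1})/d_{i+1}):
  m_1 = 1*47 - 0 = 47, d_1 = (2278 - 47^2)/1 = 69/1 = 69, a_1 = floor((47 + 47)/69) = 1.
  m_2 = 69*1 - 47 = 22, d_2 = (2278 - 22^2)/69 = 1794/69 = 26, a_2 = floor((47 + 22)/26) = 2.
  m_3 = 26*2 - 22 = 30, d_3 = (2278 - 30^2)/26 = 1378/26 = 53, a_3 = floor((47 + 30)/53) = 1.
  m_4 = 53*1 - 30 = 23, d_4 = (2278 - 23^2)/53 = 1749/53 = 33, a_4 = floor((47 + 23)/33) = 2.
  m_5 = 33*2 - 23 = 43, d_5 = (2278 - 43^2)/33 = 429/33 = 13, a_5 = floor((47 + 43)/13) = 6.
  m_6 = 13*6 - 43 = 35, d_6 = (2278 - 35^2)/13 = 1053/13 = 81, a_6 = floor((47 + 35)/81) = 1.
  m_7 = 81*1 - 35 = 46, d_7 = (2278 - 46^2)/81 = 162/81 = 2, a_7 = floor((47 + 46)/2) = 46.
  m_8 = 2*46 - 46 = 46, d_8 = (2278 - 46^2)/2 = 162/2 = 81, a_8 = floor((47 + 46)/81) = 1.
  m_9 = 81*1 - 46 = 35, d_9 = (2278 - 35^2)/81 = 1053/81 = 13, a_9 = floor((47 + 35)/13) = 6.
  m_10 = 13*6 - 35 = 43, d_10 = (2278 - 43^2)/13 = 429/13 = 33, a_10 = floor((47 + 43)/33) = 2.
  m_11 = 33*2 - 43 = 23, d_11 = (2278 - 23^2)/33 = 1749/33 = 53, a_11 = floor((47 + 23)/53) = 1.
  m_12 = 53*1 - 23 = 30, d_12 = (2278 - 30^2)/53 = 1378/53 = 26, a_12 = floor((47 + 30)/26) = 2.
  m_13 = 26*2 - 30 = 22, d_13 = (2278 - 22^2)/26 = 1794/26 = 69, a_13 = floor((47 + 22)/69) = 1.
  m_14 = 69*1 - 22 = 47, d_14 = (2278 - 47^2)/69 = 69/69 = 1, a_14 = floor((47 + 47)/1) = 94.
  m_15 = 1*94 - 47 = 47, d_15 = (2278 - 47^2)/1 = 69/1 = 69: (m_15, d_15) = (m_1, d_1) = (47, 69), so from here the quotients repeat a_1, ..., a_14; the period length is 14.
So sqrt(2278) = [47; (1, 2, 1, 2, 6, 1, 46, 1, 6, 2, 1, 2, 1, 94)] with period length k = 14.
k is even, so the fundamental solution of x^2 - 2278y^2 = 1 is (p_{k-1}, q_{k-1}) = (p_13, q_13); compute convergents through index 13.
Convergents (p_i = a_i*p_{i-1} + p_{i-2}, q_i = a_i*q_{i-1} + q_{i-2} with p_{-2}=0, p_{-1}=1, q_{-2}=1, q_{-1}=0):
  i=0: a_0=47, p_0 = 47*1 + 0 = 47, q_0 = 47*0 + 1 = 1.
  i=1: a_1=1, p_1 = 1*47 + 1 = 48, q_1 = 1*1 + 0 = 1.
  i=2: a_2=2, p_2 = 2*48 + 47 = 143, q_2 = 2*1 + 1 = 3.
  i=3: a_3=1, p_3 = 1*143 + 48 = 191, q_3 = 1*3 + 1 = 4.
  i=4: a_4=2, p_4 = 2*191 + 143 = 525, q_4 = 2*4 + 3 = 11.
  i=5: a_5=6, p_5 = 6*525 + 191 = 3341, q_5 = 6*11 + 4 = 70.
  i=6: a_6=1, p_6 = 1*3341 + 525 = 3866, q_6 = 1*70 + 11 = 81.
  i=7: a_7=46, p_7 = 46*3866 + 3341 = 181177, q_7 = 46*81 + 70 = 3796.
  i=8: a_8=1, p_8 = 1*181177 + 3866 = 185043, q_8 = 1*3796 + 81 = 3877.
  i=9: a_9=6, p_9 = 6*185043 + 181177 = 1291435, q_9 = 6*3877 + 3796 = 27058.
  i=10: a_10=2, p_10 = 2*1291435 + 185043 = 2767913, q_10 = 2*27058 + 3877 = 57993.
  i=11: a_11=1, p_11 = 1*2767913 + 1291435 = 4059348, q_11 = 1*57993 + 27058 = 85051.
  i=12: a_12=2, p_12 = 2*4059348 + 2767913 = 10886609, q_12 = 2*85051 + 57993 = 228095.
  i=13: a_13=1, p_13 = 1*10886609 + 4059348 = 14945957, q_13 = 1*228095 + 85051 = 313146.
Check: 14945957^2 - 2278*313146^2 = 223381630645849 - 223381630645848 = 1, so (x, y) = (14945957, 313146) solves the equation, and by the theorem it is the least positive solution.

(x, y) = (14945957, 313146)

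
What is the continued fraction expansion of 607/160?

Run the Euclidean algorithm on 607 and 160; the successive quotients are the partial quotients a_0, a_1, ... (each step inverts the fractional part left over by the previous one):
  607 = 3*160 + 127, so a_0 = 3.
  160 = 1*127 + 33, so a_1 = 1.
  127 = 3*33 + 28, so a_2 = 3.
  33 = 1*28 + 5, so a_3 = 1.
  28 = 5*5 + 3, so a_4 = 5.
  5 = 1*3 + 2, so a_5 = 1.
  3 = 1*2 + 1, so a_6 = 1.
  2 = 2*1 + 0, so a_7 = 2.
The remainder reaches 0 after 8 divisions, so the expansion has 8 partial quotients, read off in order.

[3; 1, 3, 1, 5, 1, 1, 2]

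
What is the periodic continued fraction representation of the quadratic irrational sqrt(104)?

[10; (5, 20)]

Write x_i = (sqrt(104) + m_i)/d_i with (m_0, d_0) = (0, 1). a_0 = floor(sqrt(104)) = 10, since 10^2 = 100 <= 104 < 121 = 11^2.
Iterate m_{i+1} = d_i*a_i - m_i, d_{i+1} = (104 - m_{i+1}^2)/d_i, a_{i+1} = floor((a_0 + m_{i+1})/d_{i+1}):
  m_1 = 1*10 - 0 = 10, d_1 = (104 - 10^2)/1 = 4/1 = 4, a_1 = floor((10 + 10)/4) = 5.
  m_2 = 4*5 - 10 = 10, d_2 = (104 - 10^2)/4 = 4/4 = 1, a_2 = floor((10 + 10)/1) = 20.
  m_3 = 1*20 - 10 = 10, d_3 = (104 - 10^2)/1 = 4/1 = 4: (m_3, d_3) = (m_1, d_1) = (10, 4), so from here the quotients repeat a_1, a_2; the period length is 2.
Hence the expansion of sqrt(104) is a_0 = 10 followed by the repeating block 5, 20 (period 2).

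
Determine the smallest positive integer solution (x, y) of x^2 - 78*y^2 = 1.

(x, y) = (53, 6)

First expand sqrt(78) as a continued fraction. With x_i = (sqrt(78) + m_i)/d_i and (m_0, d_0) = (0, 1): a_0 = floor(sqrt(78)) = 8, since 8^2 = 64 <= 78 < 81 = 9^2.
Iterate m_{i+1} = d_i*a_i - m_i, d_{i+1} = (78 - m_{i+1}^2)/d_i, a_{i+1} = floor((a_0 + m_{i+1})/d_{i+1}):
  m_1 = 1*8 - 0 = 8, d_1 = (78 - 8^2)/1 = 14/1 = 14, a_1 = floor((8 + 8)/14) = 1.
  m_2 = 14*1 - 8 = 6, d_2 = (78 - 6^2)/14 = 42/14 = 3, a_2 = floor((8 + 6)/3) = 4.
  m_3 = 3*4 - 6 = 6, d_3 = (78 - 6^2)/3 = 42/3 = 14, a_3 = floor((8 + 6)/14) = 1.
  m_4 = 14*1 - 6 = 8, d_4 = (78 - 8^2)/14 = 14/14 = 1, a_4 = floor((8 + 8)/1) = 16.
  m_5 = 1*16 - 8 = 8, d_5 = (78 - 8^2)/1 = 14/1 = 14: (m_5, d_5) = (m_1, d_1) = (8, 14), so from here the quotients repeat a_1, ..., a_4; the period length is 4.
So sqrt(78) = [8; (1, 4, 1, 16)] with period length k = 4.
k is even, so the fundamental solution of x^2 - 78y^2 = 1 is (p_{k-1}, q_{k-1}) = (p_3, q_3); compute convergents through index 3.
Convergents (p_i = a_i*p_{i-1} + p_{i-2}, q_i = a_i*q_{i-1} + q_{i-2} with p_{-2}=0, p_{-1}=1, q_{-2}=1, q_{-1}=0):
  i=0: a_0=8, p_0 = 8*1 + 0 = 8, q_0 = 8*0 + 1 = 1.
  i=1: a_1=1, p_1 = 1*8 + 1 = 9, q_1 = 1*1 + 0 = 1.
  i=2: a_2=4, p_2 = 4*9 + 8 = 44, q_2 = 4*1 + 1 = 5.
  i=3: a_3=1, p_3 = 1*44 + 9 = 53, q_3 = 1*5 + 1 = 6.
Check: 53^2 - 78*6^2 = 2809 - 2808 = 1, so (x, y) = (53, 6) solves the equation, and by the theorem it is the least positive solution.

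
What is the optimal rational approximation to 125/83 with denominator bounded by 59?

Expand x = 125/83 as a continued fraction with the Euclidean algorithm:
  125 = 1*83 + 42, so a_0 = 1.
  83 = 1*42 + 41, so a_1 = 1.
  42 = 1*41 + 1, so a_2 = 1.
  41 = 41*1 + 0, so a_3 = 41.
so x = [1; 1, 1, 41].
Convergents (p_i = a_i*p_{i-1} + p_{i-2}, q_i = a_i*q_{i-1} + q_{i-2} with p_{-2}=0, p_{-1}=1, q_{-2}=1, q_{-1}=0), until the denominator exceeds 59:
  i=0: a_0=1, p_0 = 1*1 + 0 = 1, q_0 = 1*0 + 1 = 1.
  i=1: a_1=1, p_1 = 1*1 + 1 = 2, q_1 = 1*1 + 0 = 1.
  i=2: a_2=1, p_2 = 1*2 + 1 = 3, q_2 = 1*1 + 1 = 2.
  i=3: a_3=41, p_3 = 41*3 + 2 = 125, q_3 = 41*2 + 1 = 83.
q_3 = 83 > 59, so the last convergent with denominator <= 59 is p_2/q_2 = 3/2.
The closest fraction with denominator <= 59 is either p_2/q_2 or the intermediate fraction (k*p_2 + p_1)/(k*q_2 + q_1) with the largest k >= 1 whose denominator stays <= 59; these approach x as k grows, and every other convergent or intermediate fraction in range is farther away.
Largest k: floor((59 - q_1)/q_2) = floor((59 - 1)/2) = 29.
That gives (29*3 + 2)/(29*2 + 1) = 89/59.
Compare the errors: |x - 3/2| = |125*2 - 3*83|/(83*2) = 1/166, and |x - 89/59| = |125*59 - 89*83|/(83*59) = 12/4897.
Cross-multiplying, 12*166 = 1992 < 4897 = 1*4897, so 12/4897 is smaller: the intermediate fraction 89/59 is closer to x than 3/2.

89/59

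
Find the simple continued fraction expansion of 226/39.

Run the Euclidean algorithm on 226 and 39; the successive quotients are the partial quotients a_0, a_1, ... (each step inverts the fractional part left over by the previous one):
  226 = 5*39 + 31, so a_0 = 5.
  39 = 1*31 + 8, so a_1 = 1.
  31 = 3*8 + 7, so a_2 = 3.
  8 = 1*7 + 1, so a_3 = 1.
  7 = 7*1 + 0, so a_4 = 7.
The remainder reaches 0 after 5 divisions, so the expansion has 5 partial quotients, read off in order.

[5; 1, 3, 1, 7]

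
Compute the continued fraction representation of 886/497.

Run the Euclidean algorithm on 886 and 497; the successive quotients are the partial quotients a_0, a_1, ... (each step inverts the fractional part left over by the previous one):
  886 = 1*497 + 389, so a_0 = 1.
  497 = 1*389 + 108, so a_1 = 1.
  389 = 3*108 + 65, so a_2 = 3.
  108 = 1*65 + 43, so a_3 = 1.
  65 = 1*43 + 22, so a_4 = 1.
  43 = 1*22 + 21, so a_5 = 1.
  22 = 1*21 + 1, so a_6 = 1.
  21 = 21*1 + 0, so a_7 = 21.
The remainder reaches 0 after 8 divisions, so the expansion has 8 partial quotients, read off in order.

[1; 1, 3, 1, 1, 1, 1, 21]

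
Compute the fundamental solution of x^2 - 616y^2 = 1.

(x, y) = (21295, 858)

First expand sqrt(616) as a continued fraction. With x_i = (sqrt(616) + m_i)/d_i and (m_0, d_0) = (0, 1): a_0 = floor(sqrt(616)) = 24, since 24^2 = 576 <= 616 < 625 = 25^2.
Iterate m_{i+1} = d_i*a_i - m_i, d_{i+1} = (616 - m_{i+1}^2)/d_i, a_{i+1} = floor((a_0 + m_{i+1})/d_{i+1}):
  m_1 = 1*24 - 0 = 24, d_1 = (616 - 24^2)/1 = 40/1 = 40, a_1 = floor((24 + 24)/40) = 1.
  m_2 = 40*1 - 24 = 16, d_2 = (616 - 16^2)/40 = 360/40 = 9, a_2 = floor((24 + 16)/9) = 4.
  m_3 = 9*4 - 16 = 20, d_3 = (616 - 20^2)/9 = 216/9 = 24, a_3 = floor((24 + 20)/24) = 1.
  m_4 = 24*1 - 20 = 4, d_4 = (616 - 4^2)/24 = 600/24 = 25, a_4 = floor((24 + 4)/25) = 1.
  m_5 = 25*1 - 4 = 21, d_5 = (616 - 21^2)/25 = 175/25 = 7, a_5 = floor((24 + 21)/7) = 6.
  m_6 = 7*6 - 21 = 21, d_6 = (616 - 21^2)/7 = 175/7 = 25, a_6 = floor((24 + 21)/25) = 1.
  m_7 = 25*1 - 21 = 4, d_7 = (616 - 4^2)/25 = 600/25 = 24, a_7 = floor((24 + 4)/24) = 1.
  m_8 = 24*1 - 4 = 20, d_8 = (616 - 20^2)/24 = 216/24 = 9, a_8 = floor((24 + 20)/9) = 4.
  m_9 = 9*4 - 20 = 16, d_9 = (616 - 16^2)/9 = 360/9 = 40, a_9 = floor((24 + 16)/40) = 1.
  m_10 = 40*1 - 16 = 24, d_10 = (616 - 24^2)/40 = 40/40 = 1, a_10 = floor((24 + 24)/1) = 48.
  m_11 = 1*48 - 24 = 24, d_11 = (616 - 24^2)/1 = 40/1 = 40: (m_11, d_11) = (m_1, d_1) = (24, 40), so from here the quotients repeat a_1, ..., a_10; the period length is 10.
So sqrt(616) = [24; (1, 4, 1, 1, 6, 1, 1, 4, 1, 48)] with period length k = 10.
k is even, so the fundamental solution of x^2 - 616y^2 = 1 is (p_{k-1}, q_{k-1}) = (p_9, q_9); compute convergents through index 9.
Convergents (p_i = a_i*p_{i-1} + p_{i-2}, q_i = a_i*q_{i-1} + q_{i-2} with p_{-2}=0, p_{-1}=1, q_{-2}=1, q_{-1}=0):
  i=0: a_0=24, p_0 = 24*1 + 0 = 24, q_0 = 24*0 + 1 = 1.
  i=1: a_1=1, p_1 = 1*24 + 1 = 25, q_1 = 1*1 + 0 = 1.
  i=2: a_2=4, p_2 = 4*25 + 24 = 124, q_2 = 4*1 + 1 = 5.
  i=3: a_3=1, p_3 = 1*124 + 25 = 149, q_3 = 1*5 + 1 = 6.
  i=4: a_4=1, p_4 = 1*149 + 124 = 273, q_4 = 1*6 + 5 = 11.
  i=5: a_5=6, p_5 = 6*273 + 149 = 1787, q_5 = 6*11 + 6 = 72.
  i=6: a_6=1, p_6 = 1*1787 + 273 = 2060, q_6 = 1*72 + 11 = 83.
  i=7: a_7=1, p_7 = 1*2060 + 1787 = 3847, q_7 = 1*83 + 72 = 155.
  i=8: a_8=4, p_8 = 4*3847 + 2060 = 17448, q_8 = 4*155 + 83 = 703.
  i=9: a_9=1, p_9 = 1*17448 + 3847 = 21295, q_9 = 1*703 + 155 = 858.
Check: 21295^2 - 616*858^2 = 453477025 - 453477024 = 1, so (x, y) = (21295, 858) solves the equation, and by the theorem it is the least positive solution.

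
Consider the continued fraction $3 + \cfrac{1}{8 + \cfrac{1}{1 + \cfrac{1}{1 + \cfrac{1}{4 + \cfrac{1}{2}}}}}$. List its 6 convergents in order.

Using the convergent recurrence p_i = a_i*p_{i-1} + p_{i-2}, q_i = a_i*q_{i-1} + q_{i-2} with p_{-2}=0, p_{-1}=1, q_{-2}=1, q_{-1}=0:
  i=0: a_0=3, p_0 = 3*1 + 0 = 3, q_0 = 3*0 + 1 = 1.
  i=1: a_1=8, p_1 = 8*3 + 1 = 25, q_1 = 8*1 + 0 = 8.
  i=2: a_2=1, p_2 = 1*25 + 3 = 28, q_2 = 1*8 + 1 = 9.
  i=3: a_3=1, p_3 = 1*28 + 25 = 53, q_3 = 1*9 + 8 = 17.
  i=4: a_4=4, p_4 = 4*53 + 28 = 240, q_4 = 4*17 + 9 = 77.
  i=5: a_5=2, p_5 = 2*240 + 53 = 533, q_5 = 2*77 + 17 = 171.

3/1, 25/8, 28/9, 53/17, 240/77, 533/171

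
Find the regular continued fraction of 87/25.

Run the Euclidean algorithm on 87 and 25; the successive quotients are the partial quotients a_0, a_1, ... (each step inverts the fractional part left over by the previous one):
  87 = 3*25 + 12, so a_0 = 3.
  25 = 2*12 + 1, so a_1 = 2.
  12 = 12*1 + 0, so a_2 = 12.
The remainder reaches 0 after 3 divisions, so the expansion has 3 partial quotients, read off in order.

[3; 2, 12]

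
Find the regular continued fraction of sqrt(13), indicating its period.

[3; (1, 1, 1, 1, 6)]

Write x_i = (sqrt(13) + m_i)/d_i with (m_0, d_0) = (0, 1). a_0 = floor(sqrt(13)) = 3, since 3^2 = 9 <= 13 < 16 = 4^2.
Iterate m_{i+1} = d_i*a_i - m_i, d_{i+1} = (13 - m_{i+1}^2)/d_i, a_{i+1} = floor((a_0 + m_{i+1})/d_{i+1}):
  m_1 = 1*3 - 0 = 3, d_1 = (13 - 3^2)/1 = 4/1 = 4, a_1 = floor((3 + 3)/4) = 1.
  m_2 = 4*1 - 3 = 1, d_2 = (13 - 1^2)/4 = 12/4 = 3, a_2 = floor((3 + 1)/3) = 1.
  m_3 = 3*1 - 1 = 2, d_3 = (13 - 2^2)/3 = 9/3 = 3, a_3 = floor((3 + 2)/3) = 1.
  m_4 = 3*1 - 2 = 1, d_4 = (13 - 1^2)/3 = 12/3 = 4, a_4 = floor((3 + 1)/4) = 1.
  m_5 = 4*1 - 1 = 3, d_5 = (13 - 3^2)/4 = 4/4 = 1, a_5 = floor((3 + 3)/1) = 6.
  m_6 = 1*6 - 3 = 3, d_6 = (13 - 3^2)/1 = 4/1 = 4: (m_6, d_6) = (m_1, d_1) = (3, 4), so from here the quotients repeat a_1, ..., a_5; the period length is 5.
Hence the expansion of sqrt(13) is a_0 = 3 followed by the repeating block 1, 1, 1, 1, 6 (period 5).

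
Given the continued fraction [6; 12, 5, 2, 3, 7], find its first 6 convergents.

Using the convergent recurrence p_i = a_i*p_{i-1} + p_{i-2}, q_i = a_i*q_{i-1} + q_{i-2} with p_{-2}=0, p_{-1}=1, q_{-2}=1, q_{-1}=0:
  i=0: a_0=6, p_0 = 6*1 + 0 = 6, q_0 = 6*0 + 1 = 1.
  i=1: a_1=12, p_1 = 12*6 + 1 = 73, q_1 = 12*1 + 0 = 12.
  i=2: a_2=5, p_2 = 5*73 + 6 = 371, q_2 = 5*12 + 1 = 61.
  i=3: a_3=2, p_3 = 2*371 + 73 = 815, q_3 = 2*61 + 12 = 134.
  i=4: a_4=3, p_4 = 3*815 + 371 = 2816, q_4 = 3*134 + 61 = 463.
  i=5: a_5=7, p_5 = 7*2816 + 815 = 20527, q_5 = 7*463 + 134 = 3375.

6/1, 73/12, 371/61, 815/134, 2816/463, 20527/3375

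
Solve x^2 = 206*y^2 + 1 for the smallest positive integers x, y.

(x, y) = (59535, 4148)

First expand sqrt(206) as a continued fraction. With x_i = (sqrt(206) + m_i)/d_i and (m_0, d_0) = (0, 1): a_0 = floor(sqrt(206)) = 14, since 14^2 = 196 <= 206 < 225 = 15^2.
Iterate m_{i+1} = d_i*a_i - m_i, d_{i+1} = (206 - m_{i+1}^2)/d_i, a_{i+1} = floor((a_0 + m_{i+1})/d_{i+1}):
  m_1 = 1*14 - 0 = 14, d_1 = (206 - 14^2)/1 = 10/1 = 10, a_1 = floor((14 + 14)/10) = 2.
  m_2 = 10*2 - 14 = 6, d_2 = (206 - 6^2)/10 = 170/10 = 17, a_2 = floor((14 + 6)/17) = 1.
  m_3 = 17*1 - 6 = 11, d_3 = (206 - 11^2)/17 = 85/17 = 5, a_3 = floor((14 + 11)/5) = 5.
  m_4 = 5*5 - 11 = 14, d_4 = (206 - 14^2)/5 = 10/5 = 2, a_4 = floor((14 + 14)/2) = 14.
  m_5 = 2*14 - 14 = 14, d_5 = (206 - 14^2)/2 = 10/2 = 5, a_5 = floor((14 + 14)/5) = 5.
  m_6 = 5*5 - 14 = 11, d_6 = (206 - 11^2)/5 = 85/5 = 17, a_6 = floor((14 + 11)/17) = 1.
  m_7 = 17*1 - 11 = 6, d_7 = (206 - 6^2)/17 = 170/17 = 10, a_7 = floor((14 + 6)/10) = 2.
  m_8 = 10*2 - 6 = 14, d_8 = (206 - 14^2)/10 = 10/10 = 1, a_8 = floor((14 + 14)/1) = 28.
  m_9 = 1*28 - 14 = 14, d_9 = (206 - 14^2)/1 = 10/1 = 10: (m_9, d_9) = (m_1, d_1) = (14, 10), so from here the quotients repeat a_1, ..., a_8; the period length is 8.
So sqrt(206) = [14; (2, 1, 5, 14, 5, 1, 2, 28)] with period length k = 8.
k is even, so the fundamental solution of x^2 - 206y^2 = 1 is (p_{k-1}, q_{k-1}) = (p_7, q_7); compute convergents through index 7.
Convergents (p_i = a_i*p_{i-1} + p_{i-2}, q_i = a_i*q_{i-1} + q_{i-2} with p_{-2}=0, p_{-1}=1, q_{-2}=1, q_{-1}=0):
  i=0: a_0=14, p_0 = 14*1 + 0 = 14, q_0 = 14*0 + 1 = 1.
  i=1: a_1=2, p_1 = 2*14 + 1 = 29, q_1 = 2*1 + 0 = 2.
  i=2: a_2=1, p_2 = 1*29 + 14 = 43, q_2 = 1*2 + 1 = 3.
  i=3: a_3=5, p_3 = 5*43 + 29 = 244, q_3 = 5*3 + 2 = 17.
  i=4: a_4=14, p_4 = 14*244 + 43 = 3459, q_4 = 14*17 + 3 = 241.
  i=5: a_5=5, p_5 = 5*3459 + 244 = 17539, q_5 = 5*241 + 17 = 1222.
  i=6: a_6=1, p_6 = 1*17539 + 3459 = 20998, q_6 = 1*1222 + 241 = 1463.
  i=7: a_7=2, p_7 = 2*20998 + 17539 = 59535, q_7 = 2*1463 + 1222 = 4148.
Check: 59535^2 - 206*4148^2 = 3544416225 - 3544416224 = 1, so (x, y) = (59535, 4148) solves the equation, and by the theorem it is the least positive solution.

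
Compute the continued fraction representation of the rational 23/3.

Run the Euclidean algorithm on 23 and 3; the successive quotients are the partial quotients a_0, a_1, ... (each step inverts the fractional part left over by the previous one):
  23 = 7*3 + 2, so a_0 = 7.
  3 = 1*2 + 1, so a_1 = 1.
  2 = 2*1 + 0, so a_2 = 2.
The remainder reaches 0 after 3 divisions, so the expansion has 3 partial quotients, read off in order.

[7; 1, 2]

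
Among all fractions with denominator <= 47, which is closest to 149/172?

13/15

Expand x = 149/172 as a continued fraction with the Euclidean algorithm:
  149 = 0*172 + 149, so a_0 = 0.
  172 = 1*149 + 23, so a_1 = 1.
  149 = 6*23 + 11, so a_2 = 6.
  23 = 2*11 + 1, so a_3 = 2.
  11 = 11*1 + 0, so a_4 = 11.
so x = [0; 1, 6, 2, 11].
Convergents (p_i = a_i*p_{i-1} + p_{i-2}, q_i = a_i*q_{i-1} + q_{i-2} with p_{-2}=0, p_{-1}=1, q_{-2}=1, q_{-1}=0), until the denominator exceeds 47:
  i=0: a_0=0, p_0 = 0*1 + 0 = 0, q_0 = 0*0 + 1 = 1.
  i=1: a_1=1, p_1 = 1*0 + 1 = 1, q_1 = 1*1 + 0 = 1.
  i=2: a_2=6, p_2 = 6*1 + 0 = 6, q_2 = 6*1 + 1 = 7.
  i=3: a_3=2, p_3 = 2*6 + 1 = 13, q_3 = 2*7 + 1 = 15.
  i=4: a_4=11, p_4 = 11*13 + 6 = 149, q_4 = 11*15 + 7 = 172.
q_4 = 172 > 47, so the last convergent with denominator <= 47 is p_3/q_3 = 13/15.
The closest fraction with denominator <= 47 is either p_3/q_3 or the intermediate fraction (k*p_3 + p_2)/(k*q_3 + q_2) with the largest k >= 1 whose denominator stays <= 47; these approach x as k grows, and every other convergent or intermediate fraction in range is farther away.
Largest k: floor((47 - q_2)/q_3) = floor((47 - 7)/15) = 2.
That gives (2*13 + 6)/(2*15 + 7) = 32/37.
Compare the errors: |x - 13/15| = |149*15 - 13*172|/(172*15) = 1/2580, and |x - 32/37| = |149*37 - 32*172|/(172*37) = 9/6364.
Cross-multiplying, 1*6364 = 6364 < 23220 = 9*2580, so 1/2580 is smaller: the convergent 13/15 is closer to x than 32/37.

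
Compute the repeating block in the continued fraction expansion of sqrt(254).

Write x_i = (sqrt(254) + m_i)/d_i with (m_0, d_0) = (0, 1). a_0 = floor(sqrt(254)) = 15, since 15^2 = 225 <= 254 < 256 = 16^2.
Iterate m_{i+1} = d_i*a_i - m_i, d_{i+1} = (254 - m_{i+1}^2)/d_i, a_{i+1} = floor((a_0 + m_{i+1})/d_{i+1}):
  m_1 = 1*15 - 0 = 15, d_1 = (254 - 15^2)/1 = 29/1 = 29, a_1 = floor((15 + 15)/29) = 1.
  m_2 = 29*1 - 15 = 14, d_2 = (254 - 14^2)/29 = 58/29 = 2, a_2 = floor((15 + 14)/2) = 14.
  m_3 = 2*14 - 14 = 14, d_3 = (254 - 14^2)/2 = 58/2 = 29, a_3 = floor((15 + 14)/29) = 1.
  m_4 = 29*1 - 14 = 15, d_4 = (254 - 15^2)/29 = 29/29 = 1, a_4 = floor((15 + 15)/1) = 30.
  m_5 = 1*30 - 15 = 15, d_5 = (254 - 15^2)/1 = 29/1 = 29: (m_5, d_5) = (m_1, d_1) = (15, 29), so from here the quotients repeat a_1, ..., a_4; the period length is 4.
Hence the expansion of sqrt(254) is a_0 = 15 followed by the repeating block 1, 14, 1, 30 (period 4).

[15; (1, 14, 1, 30)]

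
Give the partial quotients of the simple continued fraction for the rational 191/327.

[0; 1, 1, 2, 2, 8, 1, 2]

Run the Euclidean algorithm on 191 and 327; the successive quotients are the partial quotients a_0, a_1, ... (each step inverts the fractional part left over by the previous one):
  191 = 0*327 + 191, so a_0 = 0.
  327 = 1*191 + 136, so a_1 = 1.
  191 = 1*136 + 55, so a_2 = 1.
  136 = 2*55 + 26, so a_3 = 2.
  55 = 2*26 + 3, so a_4 = 2.
  26 = 8*3 + 2, so a_5 = 8.
  3 = 1*2 + 1, so a_6 = 1.
  2 = 2*1 + 0, so a_7 = 2.
The remainder reaches 0 after 8 divisions, so the expansion has 8 partial quotients, read off in order.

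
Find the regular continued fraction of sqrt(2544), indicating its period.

[50; (2, 3, 1, 1, 6, 6, 6, 1, 1, 3, 2, 100)]

Write x_i = (sqrt(2544) + m_i)/d_i with (m_0, d_0) = (0, 1). a_0 = floor(sqrt(2544)) = 50, since 50^2 = 2500 <= 2544 < 2601 = 51^2.
Iterate m_{i+1} = d_i*a_i - m_i, d_{i+1} = (2544 - m_{i+1}^2)/d_i, a_{i+1} = floor((a_0 + m_{i+1})/d_{i+1}):
  m_1 = 1*50 - 0 = 50, d_1 = (2544 - 50^2)/1 = 44/1 = 44, a_1 = floor((50 + 50)/44) = 2.
  m_2 = 44*2 - 50 = 38, d_2 = (2544 - 38^2)/44 = 1100/44 = 25, a_2 = floor((50 + 38)/25) = 3.
  m_3 = 25*3 - 38 = 37, d_3 = (2544 - 37^2)/25 = 1175/25 = 47, a_3 = floor((50 + 37)/47) = 1.
  m_4 = 47*1 - 37 = 10, d_4 = (2544 - 10^2)/47 = 2444/47 = 52, a_4 = floor((50 + 10)/52) = 1.
  m_5 = 52*1 - 10 = 42, d_5 = (2544 - 42^2)/52 = 780/52 = 15, a_5 = floor((50 + 42)/15) = 6.
  m_6 = 15*6 - 42 = 48, d_6 = (2544 - 48^2)/15 = 240/15 = 16, a_6 = floor((50 + 48)/16) = 6.
  m_7 = 16*6 - 48 = 48, d_7 = (2544 - 48^2)/16 = 240/16 = 15, a_7 = floor((50 + 48)/15) = 6.
  m_8 = 15*6 - 48 = 42, d_8 = (2544 - 42^2)/15 = 780/15 = 52, a_8 = floor((50 + 42)/52) = 1.
  m_9 = 52*1 - 42 = 10, d_9 = (2544 - 10^2)/52 = 2444/52 = 47, a_9 = floor((50 + 10)/47) = 1.
  m_10 = 47*1 - 10 = 37, d_10 = (2544 - 37^2)/47 = 1175/47 = 25, a_10 = floor((50 + 37)/25) = 3.
  m_11 = 25*3 - 37 = 38, d_11 = (2544 - 38^2)/25 = 1100/25 = 44, a_11 = floor((50 + 38)/44) = 2.
  m_12 = 44*2 - 38 = 50, d_12 = (2544 - 50^2)/44 = 44/44 = 1, a_12 = floor((50 + 50)/1) = 100.
  m_13 = 1*100 - 50 = 50, d_13 = (2544 - 50^2)/1 = 44/1 = 44: (m_13, d_13) = (m_1, d_1) = (50, 44), so from here the quotients repeat a_1, ..., a_12; the period length is 12.
Hence the expansion of sqrt(2544) is a_0 = 50 followed by the repeating block 2, 3, 1, 1, 6, 6, 6, 1, 1, 3, 2, 100 (period 12).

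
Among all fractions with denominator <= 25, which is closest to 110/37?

74/25

Expand x = 110/37 as a continued fraction with the Euclidean algorithm:
  110 = 2*37 + 36, so a_0 = 2.
  37 = 1*36 + 1, so a_1 = 1.
  36 = 36*1 + 0, so a_2 = 36.
so x = [2; 1, 36].
Convergents (p_i = a_i*p_{i-1} + p_{i-2}, q_i = a_i*q_{i-1} + q_{i-2} with p_{-2}=0, p_{-1}=1, q_{-2}=1, q_{-1}=0), until the denominator exceeds 25:
  i=0: a_0=2, p_0 = 2*1 + 0 = 2, q_0 = 2*0 + 1 = 1.
  i=1: a_1=1, p_1 = 1*2 + 1 = 3, q_1 = 1*1 + 0 = 1.
  i=2: a_2=36, p_2 = 36*3 + 2 = 110, q_2 = 36*1 + 1 = 37.
q_2 = 37 > 25, so the last convergent with denominator <= 25 is p_1/q_1 = 3/1.
The closest fraction with denominator <= 25 is either p_1/q_1 or the intermediate fraction (k*p_1 + p_0)/(k*q_1 + q_0) with the largest k >= 1 whose denominator stays <= 25; these approach x as k grows, and every other convergent or intermediate fraction in range is farther away.
Largest k: floor((25 - q_0)/q_1) = floor((25 - 1)/1) = 24.
That gives (24*3 + 2)/(24*1 + 1) = 74/25.
Compare the errors: |x - 3/1| = |110*1 - 3*37|/(37*1) = 1/37, and |x - 74/25| = |110*25 - 74*37|/(37*25) = 12/925.
Cross-multiplying, 12*37 = 444 < 925 = 1*925, so 12/925 is smaller: the intermediate fraction 74/25 is closer to x than 3/1.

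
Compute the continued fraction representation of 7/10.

[0; 1, 2, 3]

Run the Euclidean algorithm on 7 and 10; the successive quotients are the partial quotients a_0, a_1, ... (each step inverts the fractional part left over by the previous one):
  7 = 0*10 + 7, so a_0 = 0.
  10 = 1*7 + 3, so a_1 = 1.
  7 = 2*3 + 1, so a_2 = 2.
  3 = 3*1 + 0, so a_3 = 3.
The remainder reaches 0 after 4 divisions, so the expansion has 4 partial quotients, read off in order.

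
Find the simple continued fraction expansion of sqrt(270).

Write x_i = (sqrt(270) + m_i)/d_i with (m_0, d_0) = (0, 1). a_0 = floor(sqrt(270)) = 16, since 16^2 = 256 <= 270 < 289 = 17^2.
Iterate m_{i+1} = d_i*a_i - m_i, d_{i+1} = (270 - m_{i+1}^2)/d_i, a_{i+1} = floor((a_0 + m_{i+1})/d_{i+1}):
  m_1 = 1*16 - 0 = 16, d_1 = (270 - 16^2)/1 = 14/1 = 14, a_1 = floor((16 + 16)/14) = 2.
  m_2 = 14*2 - 16 = 12, d_2 = (270 - 12^2)/14 = 126/14 = 9, a_2 = floor((16 + 12)/9) = 3.
  m_3 = 9*3 - 12 = 15, d_3 = (270 - 15^2)/9 = 45/9 = 5, a_3 = floor((16 + 15)/5) = 6.
  m_4 = 5*6 - 15 = 15, d_4 = (270 - 15^2)/5 = 45/5 = 9, a_4 = floor((16 + 15)/9) = 3.
  m_5 = 9*3 - 15 = 12, d_5 = (270 - 12^2)/9 = 126/9 = 14, a_5 = floor((16 + 12)/14) = 2.
  m_6 = 14*2 - 12 = 16, d_6 = (270 - 16^2)/14 = 14/14 = 1, a_6 = floor((16 + 16)/1) = 32.
  m_7 = 1*32 - 16 = 16, d_7 = (270 - 16^2)/1 = 14/1 = 14: (m_7, d_7) = (m_1, d_1) = (16, 14), so from here the quotients repeat a_1, ..., a_6; the period length is 6.
Hence the expansion of sqrt(270) is a_0 = 16 followed by the repeating block 2, 3, 6, 3, 2, 32 (period 6).

[16; (2, 3, 6, 3, 2, 32)]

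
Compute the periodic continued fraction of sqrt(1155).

Write x_i = (sqrt(1155) + m_i)/d_i with (m_0, d_0) = (0, 1). a_0 = floor(sqrt(1155)) = 33, since 33^2 = 1089 <= 1155 < 1156 = 34^2.
Iterate m_{i+1} = d_i*a_i - m_i, d_{i+1} = (1155 - m_{i+1}^2)/d_i, a_{i+1} = floor((a_0 + m_{i+1})/d_{i+1}):
  m_1 = 1*33 - 0 = 33, d_1 = (1155 - 33^2)/1 = 66/1 = 66, a_1 = floor((33 + 33)/66) = 1.
  m_2 = 66*1 - 33 = 33, d_2 = (1155 - 33^2)/66 = 66/66 = 1, a_2 = floor((33 + 33)/1) = 66.
  m_3 = 1*66 - 33 = 33, d_3 = (1155 - 33^2)/1 = 66/1 = 66: (m_3, d_3) = (m_1, d_1) = (33, 66), so from here the quotients repeat a_1, a_2; the period length is 2.
Hence the expansion of sqrt(1155) is a_0 = 33 followed by the repeating block 1, 66 (period 2).

[33; (1, 66)]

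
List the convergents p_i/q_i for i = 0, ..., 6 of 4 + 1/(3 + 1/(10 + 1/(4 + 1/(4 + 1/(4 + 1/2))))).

Using the convergent recurrence p_i = a_i*p_{i-1} + p_{i-2}, q_i = a_i*q_{i-1} + q_{i-2} with p_{-2}=0, p_{-1}=1, q_{-2}=1, q_{-1}=0:
  i=0: a_0=4, p_0 = 4*1 + 0 = 4, q_0 = 4*0 + 1 = 1.
  i=1: a_1=3, p_1 = 3*4 + 1 = 13, q_1 = 3*1 + 0 = 3.
  i=2: a_2=10, p_2 = 10*13 + 4 = 134, q_2 = 10*3 + 1 = 31.
  i=3: a_3=4, p_3 = 4*134 + 13 = 549, q_3 = 4*31 + 3 = 127.
  i=4: a_4=4, p_4 = 4*549 + 134 = 2330, q_4 = 4*127 + 31 = 539.
  i=5: a_5=4, p_5 = 4*2330 + 549 = 9869, q_5 = 4*539 + 127 = 2283.
  i=6: a_6=2, p_6 = 2*9869 + 2330 = 22068, q_6 = 2*2283 + 539 = 5105.

4/1, 13/3, 134/31, 549/127, 2330/539, 9869/2283, 22068/5105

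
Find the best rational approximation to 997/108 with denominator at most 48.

Expand x = 997/108 as a continued fraction with the Euclidean algorithm:
  997 = 9*108 + 25, so a_0 = 9.
  108 = 4*25 + 8, so a_1 = 4.
  25 = 3*8 + 1, so a_2 = 3.
  8 = 8*1 + 0, so a_3 = 8.
so x = [9; 4, 3, 8].
Convergents (p_i = a_i*p_{i-1} + p_{i-2}, q_i = a_i*q_{i-1} + q_{i-2} with p_{-2}=0, p_{-1}=1, q_{-2}=1, q_{-1}=0), until the denominator exceeds 48:
  i=0: a_0=9, p_0 = 9*1 + 0 = 9, q_0 = 9*0 + 1 = 1.
  i=1: a_1=4, p_1 = 4*9 + 1 = 37, q_1 = 4*1 + 0 = 4.
  i=2: a_2=3, p_2 = 3*37 + 9 = 120, q_2 = 3*4 + 1 = 13.
  i=3: a_3=8, p_3 = 8*120 + 37 = 997, q_3 = 8*13 + 4 = 108.
q_3 = 108 > 48, so the last convergent with denominator <= 48 is p_2/q_2 = 120/13.
The closest fraction with denominator <= 48 is either p_2/q_2 or the intermediate fraction (k*p_2 + p_1)/(k*q_2 + q_1) with the largest k >= 1 whose denominator stays <= 48; these approach x as k grows, and every other convergent or intermediate fraction in range is farther away.
Largest k: floor((48 - q_1)/q_2) = floor((48 - 4)/13) = 3.
That gives (3*120 + 37)/(3*13 + 4) = 397/43.
Compare the errors: |x - 120/13| = |997*13 - 120*108|/(108*13) = 1/1404, and |x - 397/43| = |997*43 - 397*108|/(108*43) = 5/4644.
Cross-multiplying, 1*4644 = 4644 < 7020 = 5*1404, so 1/1404 is smaller: the convergent 120/13 is closer to x than 397/43.

120/13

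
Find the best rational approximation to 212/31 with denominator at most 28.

Expand x = 212/31 as a continued fraction with the Euclidean algorithm:
  212 = 6*31 + 26, so a_0 = 6.
  31 = 1*26 + 5, so a_1 = 1.
  26 = 5*5 + 1, so a_2 = 5.
  5 = 5*1 + 0, so a_3 = 5.
so x = [6; 1, 5, 5].
Convergents (p_i = a_i*p_{i-1} + p_{i-2}, q_i = a_i*q_{i-1} + q_{i-2} with p_{-2}=0, p_{-1}=1, q_{-2}=1, q_{-1}=0), until the denominator exceeds 28:
  i=0: a_0=6, p_0 = 6*1 + 0 = 6, q_0 = 6*0 + 1 = 1.
  i=1: a_1=1, p_1 = 1*6 + 1 = 7, q_1 = 1*1 + 0 = 1.
  i=2: a_2=5, p_2 = 5*7 + 6 = 41, q_2 = 5*1 + 1 = 6.
  i=3: a_3=5, p_3 = 5*41 + 7 = 212, q_3 = 5*6 + 1 = 31.
q_3 = 31 > 28, so the last convergent with denominator <= 28 is p_2/q_2 = 41/6.
The closest fraction with denominator <= 28 is either p_2/q_2 or the intermediate fraction (k*p_2 + p_1)/(k*q_2 + q_1) with the largest k >= 1 whose denominator stays <= 28; these approach x as k grows, and every other convergent or intermediate fraction in range is farther away.
Largest k: floor((28 - q_1)/q_2) = floor((28 - 1)/6) = 4.
That gives (4*41 + 7)/(4*6 + 1) = 171/25.
Compare the errors: |x - 41/6| = |212*6 - 41*31|/(31*6) = 1/186, and |x - 171/25| = |212*25 - 171*31|/(31*25) = 1/775.
Cross-multiplying, 1*186 = 186 < 775 = 1*775, so 1/775 is smaller: the intermediate fraction 171/25 is closer to x than 41/6.

171/25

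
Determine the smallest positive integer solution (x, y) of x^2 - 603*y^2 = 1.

First expand sqrt(603) as a continued fraction. With x_i = (sqrt(603) + m_i)/d_i and (m_0, d_0) = (0, 1): a_0 = floor(sqrt(603)) = 24, since 24^2 = 576 <= 603 < 625 = 25^2.
Iterate m_{i+1} = d_i*a_i - m_i, d_{i+1} = (603 - m_{i+1}^2)/d_i, a_{i+1} = floor((a_0 + m_{i+1})/d_{i+1}):
  m_1 = 1*24 - 0 = 24, d_1 = (603 - 24^2)/1 = 27/1 = 27, a_1 = floor((24 + 24)/27) = 1.
  m_2 = 27*1 - 24 = 3, d_2 = (603 - 3^2)/27 = 594/27 = 22, a_2 = floor((24 + 3)/22) = 1.
  m_3 = 22*1 - 3 = 19, d_3 = (603 - 19^2)/22 = 242/22 = 11, a_3 = floor((24 + 19)/11) = 3.
  m_4 = 11*3 - 19 = 14, d_4 = (603 - 14^2)/11 = 407/11 = 37, a_4 = floor((24 + 14)/37) = 1.
  m_5 = 37*1 - 14 = 23, d_5 = (603 - 23^2)/37 = 74/37 = 2, a_5 = floor((24 + 23)/2) = 23.
  m_6 = 2*23 - 23 = 23, d_6 = (603 - 23^2)/2 = 74/2 = 37, a_6 = floor((24 + 23)/37) = 1.
  m_7 = 37*1 - 23 = 14, d_7 = (603 - 14^2)/37 = 407/37 = 11, a_7 = floor((24 + 14)/11) = 3.
  m_8 = 11*3 - 14 = 19, d_8 = (603 - 19^2)/11 = 242/11 = 22, a_8 = floor((24 + 19)/22) = 1.
  m_9 = 22*1 - 19 = 3, d_9 = (603 - 3^2)/22 = 594/22 = 27, a_9 = floor((24 + 3)/27) = 1.
  m_10 = 27*1 - 3 = 24, d_10 = (603 - 24^2)/27 = 27/27 = 1, a_10 = floor((24 + 24)/1) = 48.
  m_11 = 1*48 - 24 = 24, d_11 = (603 - 24^2)/1 = 27/1 = 27: (m_11, d_11) = (m_1, d_1) = (24, 27), so from here the quotients repeat a_1, ..., a_10; the period length is 10.
So sqrt(603) = [24; (1, 1, 3, 1, 23, 1, 3, 1, 1, 48)] with period length k = 10.
k is even, so the fundamental solution of x^2 - 603y^2 = 1 is (p_{k-1}, q_{k-1}) = (p_9, q_9); compute convergents through index 9.
Convergents (p_i = a_i*p_{i-1} + p_{i-2}, q_i = a_i*q_{i-1} + q_{i-2} with p_{-2}=0, p_{-1}=1, q_{-2}=1, q_{-1}=0):
  i=0: a_0=24, p_0 = 24*1 + 0 = 24, q_0 = 24*0 + 1 = 1.
  i=1: a_1=1, p_1 = 1*24 + 1 = 25, q_1 = 1*1 + 0 = 1.
  i=2: a_2=1, p_2 = 1*25 + 24 = 49, q_2 = 1*1 + 1 = 2.
  i=3: a_3=3, p_3 = 3*49 + 25 = 172, q_3 = 3*2 + 1 = 7.
  i=4: a_4=1, p_4 = 1*172 + 49 = 221, q_4 = 1*7 + 2 = 9.
  i=5: a_5=23, p_5 = 23*221 + 172 = 5255, q_5 = 23*9 + 7 = 214.
  i=6: a_6=1, p_6 = 1*5255 + 221 = 5476, q_6 = 1*214 + 9 = 223.
  i=7: a_7=3, p_7 = 3*5476 + 5255 = 21683, q_7 = 3*223 + 214 = 883.
  i=8: a_8=1, p_8 = 1*21683 + 5476 = 27159, q_8 = 1*883 + 223 = 1106.
  i=9: a_9=1, p_9 = 1*27159 + 21683 = 48842, q_9 = 1*1106 + 883 = 1989.
Check: 48842^2 - 603*1989^2 = 2385540964 - 2385540963 = 1, so (x, y) = (48842, 1989) solves the equation, and by the theorem it is the least positive solution.

(x, y) = (48842, 1989)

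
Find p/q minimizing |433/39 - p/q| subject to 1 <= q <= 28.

111/10

Expand x = 433/39 as a continued fraction with the Euclidean algorithm:
  433 = 11*39 + 4, so a_0 = 11.
  39 = 9*4 + 3, so a_1 = 9.
  4 = 1*3 + 1, so a_2 = 1.
  3 = 3*1 + 0, so a_3 = 3.
so x = [11; 9, 1, 3].
Convergents (p_i = a_i*p_{i-1} + p_{i-2}, q_i = a_i*q_{i-1} + q_{i-2} with p_{-2}=0, p_{-1}=1, q_{-2}=1, q_{-1}=0), until the denominator exceeds 28:
  i=0: a_0=11, p_0 = 11*1 + 0 = 11, q_0 = 11*0 + 1 = 1.
  i=1: a_1=9, p_1 = 9*11 + 1 = 100, q_1 = 9*1 + 0 = 9.
  i=2: a_2=1, p_2 = 1*100 + 11 = 111, q_2 = 1*9 + 1 = 10.
  i=3: a_3=3, p_3 = 3*111 + 100 = 433, q_3 = 3*10 + 9 = 39.
q_3 = 39 > 28, so the last convergent with denominator <= 28 is p_2/q_2 = 111/10.
The closest fraction with denominator <= 28 is either p_2/q_2 or the intermediate fraction (k*p_2 + p_1)/(k*q_2 + q_1) with the largest k >= 1 whose denominator stays <= 28; these approach x as k grows, and every other convergent or intermediate fraction in range is farther away.
Largest k: floor((28 - q_1)/q_2) = floor((28 - 9)/10) = 1.
That gives (1*111 + 100)/(1*10 + 9) = 211/19.
Compare the errors: |x - 111/10| = |433*10 - 111*39|/(39*10) = 1/390, and |x - 211/19| = |433*19 - 211*39|/(39*19) = 2/741.
Cross-multiplying, 1*741 = 741 < 780 = 2*390, so 1/390 is smaller: the convergent 111/10 is closer to x than 211/19.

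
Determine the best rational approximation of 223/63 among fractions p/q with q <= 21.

46/13

Expand x = 223/63 as a continued fraction with the Euclidean algorithm:
  223 = 3*63 + 34, so a_0 = 3.
  63 = 1*34 + 29, so a_1 = 1.
  34 = 1*29 + 5, so a_2 = 1.
  29 = 5*5 + 4, so a_3 = 5.
  5 = 1*4 + 1, so a_4 = 1.
  4 = 4*1 + 0, so a_5 = 4.
so x = [3; 1, 1, 5, 1, 4].
Convergents (p_i = a_i*p_{i-1} + p_{i-2}, q_i = a_i*q_{i-1} + q_{i-2} with p_{-2}=0, p_{-1}=1, q_{-2}=1, q_{-1}=0), until the denominator exceeds 21:
  i=0: a_0=3, p_0 = 3*1 + 0 = 3, q_0 = 3*0 + 1 = 1.
  i=1: a_1=1, p_1 = 1*3 + 1 = 4, q_1 = 1*1 + 0 = 1.
  i=2: a_2=1, p_2 = 1*4 + 3 = 7, q_2 = 1*1 + 1 = 2.
  i=3: a_3=5, p_3 = 5*7 + 4 = 39, q_3 = 5*2 + 1 = 11.
  i=4: a_4=1, p_4 = 1*39 + 7 = 46, q_4 = 1*11 + 2 = 13.
  i=5: a_5=4, p_5 = 4*46 + 39 = 223, q_5 = 4*13 + 11 = 63.
q_5 = 63 > 21, so the last convergent with denominator <= 21 is p_4/q_4 = 46/13.
The closest fraction with denominator <= 21 is either p_4/q_4 or the intermediate fraction (k*p_4 + p_3)/(k*q_4 + q_3) with the largest k >= 1 whose denominator stays <= 21; these approach x as k grows, and every other convergent or intermediate fraction in range is farther away.
Largest k: floor((21 - q_3)/q_4) = floor((21 - 11)/13) = 0.
Since k = 0, no intermediate fraction beyond p_4/q_4 has denominator <= 21, so the convergent 46/13 is the closest (its error is |223*13 - 46*63|/(63*13) = 1/819).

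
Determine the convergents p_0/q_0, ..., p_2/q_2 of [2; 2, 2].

Using the convergent recurrence p_i = a_i*p_{i-1} + p_{i-2}, q_i = a_i*q_{i-1} + q_{i-2} with p_{-2}=0, p_{-1}=1, q_{-2}=1, q_{-1}=0:
  i=0: a_0=2, p_0 = 2*1 + 0 = 2, q_0 = 2*0 + 1 = 1.
  i=1: a_1=2, p_1 = 2*2 + 1 = 5, q_1 = 2*1 + 0 = 2.
  i=2: a_2=2, p_2 = 2*5 + 2 = 12, q_2 = 2*2 + 1 = 5.

2/1, 5/2, 12/5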